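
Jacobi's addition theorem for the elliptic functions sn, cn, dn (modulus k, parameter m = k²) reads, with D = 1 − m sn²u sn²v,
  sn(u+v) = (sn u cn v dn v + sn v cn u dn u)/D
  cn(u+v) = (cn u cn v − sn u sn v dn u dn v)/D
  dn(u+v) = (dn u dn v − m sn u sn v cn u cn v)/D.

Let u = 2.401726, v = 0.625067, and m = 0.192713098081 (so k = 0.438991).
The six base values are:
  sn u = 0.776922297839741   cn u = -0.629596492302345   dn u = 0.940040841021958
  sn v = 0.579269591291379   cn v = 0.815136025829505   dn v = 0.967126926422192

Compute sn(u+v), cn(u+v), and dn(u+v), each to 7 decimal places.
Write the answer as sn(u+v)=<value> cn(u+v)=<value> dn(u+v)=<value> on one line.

sn(u+v)=0.2805926 cn(u+v)=-0.9598270 dn(u+v)=0.9923846

m = k² = 0.192713098081
D = 1 − m·sn²u·sn²v = 0.9609673653216411
sn(u+v) = (sn u·cn v·dn v + sn v·cn u·dn u)/D = 0.2696402921389199/0.9609673653216411 = 0.2805925589873385
cn(u+v) = (cn u·cn v − sn u·sn v·dn u·dn v)/D = -0.922362396278412/0.9609673653216411 = -0.9598269718240559
dn(u+v) = (dn u·dn v − m·sn u·sn v·cn u·cn v)/D = 0.953649254418427/0.9609673653216411 = 0.9923846415941871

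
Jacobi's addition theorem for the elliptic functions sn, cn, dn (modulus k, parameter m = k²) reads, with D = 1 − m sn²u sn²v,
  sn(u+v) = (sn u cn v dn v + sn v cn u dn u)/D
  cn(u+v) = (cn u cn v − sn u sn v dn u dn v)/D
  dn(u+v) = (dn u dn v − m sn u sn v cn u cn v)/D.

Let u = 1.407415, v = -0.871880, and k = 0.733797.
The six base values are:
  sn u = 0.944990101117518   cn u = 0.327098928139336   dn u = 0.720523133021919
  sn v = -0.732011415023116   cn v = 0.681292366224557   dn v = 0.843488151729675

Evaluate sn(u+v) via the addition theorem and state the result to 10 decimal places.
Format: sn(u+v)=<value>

sn(u+v)=0.4991328996

m = k² = 0.538458037209
D = 1 − m·sn²u·sn²v = 0.7423429148741328
sn(u+v) = (sn u·cn v·dn v + sn v·cn u·dn u)/D = 0.3705277716282025/0.7423429148741328 = 0.4991328996398208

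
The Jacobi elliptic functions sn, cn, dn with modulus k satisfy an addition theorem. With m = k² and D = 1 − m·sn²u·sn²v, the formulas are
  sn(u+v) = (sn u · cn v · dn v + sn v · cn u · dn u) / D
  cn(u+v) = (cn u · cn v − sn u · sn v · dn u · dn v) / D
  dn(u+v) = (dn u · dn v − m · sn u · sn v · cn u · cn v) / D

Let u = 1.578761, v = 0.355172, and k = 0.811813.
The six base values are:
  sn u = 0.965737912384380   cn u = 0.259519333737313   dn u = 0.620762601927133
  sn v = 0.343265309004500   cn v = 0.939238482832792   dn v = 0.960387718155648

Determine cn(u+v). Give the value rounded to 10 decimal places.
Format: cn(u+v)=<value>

cn(u+v)=0.0497174973

m = k² = 0.659040346969
D = 1 − m·sn²u·sn²v = 0.9275746845491064
cn(u+v) = (cn u·cn v − sn u·sn v·dn u·dn v)/D = 0.04611669191680556/0.9275746845491064 = 0.04971749734548099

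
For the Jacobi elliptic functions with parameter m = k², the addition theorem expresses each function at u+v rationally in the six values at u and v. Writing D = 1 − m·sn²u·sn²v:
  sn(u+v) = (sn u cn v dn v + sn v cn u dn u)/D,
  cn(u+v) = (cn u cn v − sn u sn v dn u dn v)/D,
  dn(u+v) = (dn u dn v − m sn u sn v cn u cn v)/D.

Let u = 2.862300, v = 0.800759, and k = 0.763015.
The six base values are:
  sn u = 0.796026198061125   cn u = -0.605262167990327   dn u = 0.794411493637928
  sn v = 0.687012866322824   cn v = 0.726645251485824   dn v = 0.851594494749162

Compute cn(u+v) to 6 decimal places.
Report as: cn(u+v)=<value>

m = k² = 0.582191890225
D = 1 − m·sn²u·sn²v = 0.8258792156599036
cn(u+v) = (cn u·cn v − sn u·sn v·dn u·dn v)/D = -0.8097843612997522/0.8258792156599036 = -0.980511854451633

cn(u+v)=-0.980512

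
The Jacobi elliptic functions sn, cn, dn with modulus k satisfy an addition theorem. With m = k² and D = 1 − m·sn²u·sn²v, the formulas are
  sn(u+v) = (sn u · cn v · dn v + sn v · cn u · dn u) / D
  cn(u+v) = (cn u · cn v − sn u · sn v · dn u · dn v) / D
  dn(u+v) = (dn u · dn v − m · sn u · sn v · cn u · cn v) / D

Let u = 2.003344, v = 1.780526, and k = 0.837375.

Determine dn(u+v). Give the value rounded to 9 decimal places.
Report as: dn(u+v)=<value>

sn u = 0.9991856532742321, cn u = 0.04034885736853179, dn u = 0.547672054383693
sn v = 0.9866153843693786, cn v = 0.1630646599532322, dn v = 0.563425232949692
m = k² = 0.701196890625
D = 1 − m·sn²u·sn²v = 0.3185592084667543
dn(u+v) = (dn u·dn v − m·sn u·sn v·cn u·cn v)/D = 0.3040242057268828/0.3185592084667543 = 0.9543726806397174

dn(u+v)=0.954372681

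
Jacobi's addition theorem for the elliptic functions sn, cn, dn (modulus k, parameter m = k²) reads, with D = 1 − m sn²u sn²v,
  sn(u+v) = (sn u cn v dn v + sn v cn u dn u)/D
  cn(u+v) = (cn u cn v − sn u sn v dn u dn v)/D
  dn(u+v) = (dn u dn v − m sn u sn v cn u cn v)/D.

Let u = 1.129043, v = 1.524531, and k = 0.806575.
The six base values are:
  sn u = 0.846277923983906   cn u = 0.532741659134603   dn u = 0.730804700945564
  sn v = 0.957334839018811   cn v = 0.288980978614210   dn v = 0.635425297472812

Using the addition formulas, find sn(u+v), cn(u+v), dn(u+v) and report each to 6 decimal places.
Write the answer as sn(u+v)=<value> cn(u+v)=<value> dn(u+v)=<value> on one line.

m = k² = 0.650563230625
D = 1 − m·sn²u·sn²v = 0.5729848678027926
sn(u+v) = (sn u·cn v·dn v + sn v·cn u·dn u)/D = 0.5281177584930693/0.5729848678027926 = 0.9216958215986161
cn(u+v) = (cn u·cn v − sn u·sn v·dn u·dn v)/D = -0.2222685130540081/0.5729848678027926 = -0.3879134084401466
dn(u+v) = (dn u·dn v − m·sn u·sn v·cn u·cn v)/D = 0.3832285617669689/0.5729848678027926 = 0.6688284164231486

sn(u+v)=0.921696 cn(u+v)=-0.387913 dn(u+v)=0.668828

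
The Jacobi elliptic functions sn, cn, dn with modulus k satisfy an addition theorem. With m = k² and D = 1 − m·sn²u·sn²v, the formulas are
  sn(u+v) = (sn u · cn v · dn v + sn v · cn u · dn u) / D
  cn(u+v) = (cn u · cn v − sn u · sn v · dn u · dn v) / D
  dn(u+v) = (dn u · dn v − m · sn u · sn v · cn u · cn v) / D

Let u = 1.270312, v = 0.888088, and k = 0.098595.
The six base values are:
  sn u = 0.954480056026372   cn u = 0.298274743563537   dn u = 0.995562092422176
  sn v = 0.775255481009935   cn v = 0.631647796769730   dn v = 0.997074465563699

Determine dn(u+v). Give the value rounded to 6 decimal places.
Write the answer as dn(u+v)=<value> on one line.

m = k² = 0.009720974025
D = 1 − m·sn²u·sn²v = 0.9946772852833874
dn(u+v) = (dn u·dn v − m·sn u·sn v·cn u·cn v)/D = 0.9912943114057902/0.9946772852833874 = 0.9965989231606577

dn(u+v)=0.996599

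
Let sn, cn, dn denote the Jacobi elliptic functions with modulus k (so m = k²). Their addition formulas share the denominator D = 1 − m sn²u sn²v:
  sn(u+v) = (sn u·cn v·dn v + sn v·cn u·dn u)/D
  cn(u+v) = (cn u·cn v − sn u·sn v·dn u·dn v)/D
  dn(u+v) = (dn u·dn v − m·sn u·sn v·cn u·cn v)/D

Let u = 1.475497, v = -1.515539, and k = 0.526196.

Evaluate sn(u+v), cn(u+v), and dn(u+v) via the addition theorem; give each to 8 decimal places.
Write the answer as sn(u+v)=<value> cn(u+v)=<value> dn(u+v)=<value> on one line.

sn(u+v)=-0.04002834 cn(u+v)=0.99919854 dn(u+v)=0.99977816

sn u = 0.9816487286938797, cn u = 0.1906981212641847, dn u = 0.8562632808013319
sn v = -0.9876027285644501, cn v = 0.1569740441348601, dn v = 0.8543654857487293
m = k² = 0.276882230416
D = 1 − m·sn²u·sn²v = 0.7397613100807952
sn(u+v) = (sn u·cn v·dn v + sn v·cn u·dn u)/D = -0.0296114181425862/0.7397613100807952 = -0.04002834122178153
cn(u+v) = (cn u·cn v − sn u·sn v·dn u·dn v)/D = 0.7391684245204467/0.7397613100807952 = 0.9991985447842849
dn(u+v) = (dn u·dn v − m·sn u·sn v·cn u·cn v)/D = 0.7395971981840469/0.7397613100807952 = 0.9997781556097731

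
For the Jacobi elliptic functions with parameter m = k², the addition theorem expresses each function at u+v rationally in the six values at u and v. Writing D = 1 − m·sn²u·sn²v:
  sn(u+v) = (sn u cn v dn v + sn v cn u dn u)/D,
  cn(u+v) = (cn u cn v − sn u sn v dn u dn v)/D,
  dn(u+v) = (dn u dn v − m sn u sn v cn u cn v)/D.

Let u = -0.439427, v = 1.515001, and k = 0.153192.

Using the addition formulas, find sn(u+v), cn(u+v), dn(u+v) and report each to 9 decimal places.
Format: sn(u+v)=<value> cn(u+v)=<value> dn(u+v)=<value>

sn(u+v)=0.878023911 cn(u+v)=0.478616770 dn(u+v)=0.990912747

sn u = -0.4251320440936448, cn u = 0.9051313413448676, dn u = 0.997876994554835
sn v = 0.9979291582292354, cn v = 0.06432258666976677, dn v = 0.9882455700138328
m = k² = 0.023467788864
D = 1 − m·sn²u·sn²v = 0.9957760450388103
sn(u+v) = (sn u·cn v·dn v + sn v·cn u·dn u)/D = 0.8743151772190383/0.9957760450388103 = 0.8780239106725668
cn(u+v) = (cn u·cn v − sn u·sn v·dn u·dn v)/D = 0.4765951140722873/0.9957760450388103 = 0.4786167697513872
dn(u+v) = (dn u·dn v − m·sn u·sn v·cn u·cn v)/D = 0.9867271759467843/0.9957760450388103 = 0.9909127467595654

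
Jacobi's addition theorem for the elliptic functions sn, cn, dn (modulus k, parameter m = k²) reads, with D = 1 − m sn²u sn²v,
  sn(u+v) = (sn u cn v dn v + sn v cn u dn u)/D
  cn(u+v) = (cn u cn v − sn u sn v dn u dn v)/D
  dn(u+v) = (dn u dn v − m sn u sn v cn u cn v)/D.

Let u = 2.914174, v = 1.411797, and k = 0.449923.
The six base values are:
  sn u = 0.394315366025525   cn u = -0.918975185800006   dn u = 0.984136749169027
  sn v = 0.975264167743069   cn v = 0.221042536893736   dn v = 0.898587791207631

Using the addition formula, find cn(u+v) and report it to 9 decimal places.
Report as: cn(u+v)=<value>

m = k² = 0.202430705929
D = 1 − m·sn²u·sn²v = 0.9700629964756619
cn(u+v) = (cn u·cn v − sn u·sn v·dn u·dn v)/D = -0.543213264571686/0.9700629964756619 = -0.5599773071906004

cn(u+v)=-0.559977307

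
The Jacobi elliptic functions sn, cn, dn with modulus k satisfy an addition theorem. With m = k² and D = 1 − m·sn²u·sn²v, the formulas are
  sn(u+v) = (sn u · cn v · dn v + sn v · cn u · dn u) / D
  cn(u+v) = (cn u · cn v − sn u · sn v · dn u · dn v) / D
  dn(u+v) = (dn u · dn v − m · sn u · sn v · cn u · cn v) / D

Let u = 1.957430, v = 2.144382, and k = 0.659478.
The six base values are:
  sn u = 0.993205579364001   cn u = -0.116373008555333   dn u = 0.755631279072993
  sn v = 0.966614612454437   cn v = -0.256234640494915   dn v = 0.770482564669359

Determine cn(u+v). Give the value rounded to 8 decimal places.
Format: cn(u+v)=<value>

m = k² = 0.434911232484
D = 1 − m·sn²u·sn²v = 0.5991465389264896
cn(u+v) = (cn u·cn v − sn u·sn v·dn u·dn v)/D = -0.529121279479039/0.5991465389264896 = -0.8831249871309995

cn(u+v)=-0.88312499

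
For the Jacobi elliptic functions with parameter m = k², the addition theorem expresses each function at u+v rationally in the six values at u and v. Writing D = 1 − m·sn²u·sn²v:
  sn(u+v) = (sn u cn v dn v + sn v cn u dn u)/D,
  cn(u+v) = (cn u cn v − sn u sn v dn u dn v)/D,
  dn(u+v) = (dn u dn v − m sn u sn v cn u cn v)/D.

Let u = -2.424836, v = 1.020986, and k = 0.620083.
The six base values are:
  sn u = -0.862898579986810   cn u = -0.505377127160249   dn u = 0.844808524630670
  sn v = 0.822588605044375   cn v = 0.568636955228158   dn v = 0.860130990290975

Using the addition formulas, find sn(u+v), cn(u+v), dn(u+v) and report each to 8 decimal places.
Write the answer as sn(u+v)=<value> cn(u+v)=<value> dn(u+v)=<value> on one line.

m = k² = 0.384502926889
D = 1 − m·sn²u·sn²v = 0.8062755052396547
sn(u+v) = (sn u·cn v·dn v + sn v·cn u·dn u)/D = -0.773247311180636/0.8062755052396547 = -0.9590360939351599
cn(u+v) = (cn u·cn v − sn u·sn v·dn u·dn v)/D = 0.2284048731997135/0.8062755052396547 = 0.2832839044661578
dn(u+v) = (dn u·dn v − m·sn u·sn v·cn u·cn v)/D = 0.6482140891678924/0.8062755052396547 = 0.8039610343553961

sn(u+v)=-0.95903609 cn(u+v)=0.28328390 dn(u+v)=0.80396103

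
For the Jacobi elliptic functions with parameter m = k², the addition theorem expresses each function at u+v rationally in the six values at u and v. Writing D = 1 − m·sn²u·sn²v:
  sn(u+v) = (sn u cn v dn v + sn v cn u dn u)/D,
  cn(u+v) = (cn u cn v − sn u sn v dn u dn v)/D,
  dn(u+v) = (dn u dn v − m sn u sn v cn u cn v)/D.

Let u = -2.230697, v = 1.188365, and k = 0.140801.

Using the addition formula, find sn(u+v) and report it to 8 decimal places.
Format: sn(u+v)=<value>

sn(u+v)=-0.86206218

sn u = -0.7982776342286497, cn u = -0.6022896468397163, dn u = 0.9936632349997041
sn v = 0.926194414157939, cn v = 0.3770462931559361, dn v = 0.9914602698612726
m = k² = 0.019824921601
D = 1 − m·sn²u·sn²v = 0.9891626345992568
sn(u+v) = (sn u·cn v·dn v + sn v·cn u·dn u)/D = -0.85271969250831/0.9891626345992568 = -0.8620621753001977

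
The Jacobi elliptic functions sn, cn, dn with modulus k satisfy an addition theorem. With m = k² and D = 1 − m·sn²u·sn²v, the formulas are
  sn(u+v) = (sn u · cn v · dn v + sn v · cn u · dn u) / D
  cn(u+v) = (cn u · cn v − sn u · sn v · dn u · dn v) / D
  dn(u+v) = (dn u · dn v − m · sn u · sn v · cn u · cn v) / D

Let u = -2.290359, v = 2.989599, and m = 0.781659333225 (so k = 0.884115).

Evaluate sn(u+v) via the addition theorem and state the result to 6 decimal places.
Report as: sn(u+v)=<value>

sn u = -0.9994188271263192, cn u = -0.03408823822746531, dn u = 0.4682402814390394
sn v = 0.92541061342772, cn v = -0.3789659569873407, dn v = 0.5749772391629231
m = k² = 0.781659333225
D = 1 − m·sn²u·sn²v = 0.3313766750655931
sn(u+v) = (sn u·cn v·dn v + sn v·cn u·dn u)/D = 0.2029992351837068/0.3313766750655931 = 0.6125936146336336

sn(u+v)=0.612594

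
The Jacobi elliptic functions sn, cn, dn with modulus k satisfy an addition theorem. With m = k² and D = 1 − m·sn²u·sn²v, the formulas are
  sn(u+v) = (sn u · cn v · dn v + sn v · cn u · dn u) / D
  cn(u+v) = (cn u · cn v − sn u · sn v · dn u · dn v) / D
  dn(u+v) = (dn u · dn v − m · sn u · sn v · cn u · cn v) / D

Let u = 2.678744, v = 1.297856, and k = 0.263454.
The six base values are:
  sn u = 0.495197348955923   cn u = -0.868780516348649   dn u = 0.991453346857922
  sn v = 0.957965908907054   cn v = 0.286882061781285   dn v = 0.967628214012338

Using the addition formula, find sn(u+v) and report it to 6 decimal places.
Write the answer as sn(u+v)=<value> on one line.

sn(u+v)=-0.698596

m = k² = 0.069408010116
D = 1 − m·sn²u·sn²v = 0.9843805288984356
sn(u+v) = (sn u·cn v·dn v + sn v·cn u·dn u)/D = -0.6876846655777158/0.9843805288984356 = -0.6985963714126535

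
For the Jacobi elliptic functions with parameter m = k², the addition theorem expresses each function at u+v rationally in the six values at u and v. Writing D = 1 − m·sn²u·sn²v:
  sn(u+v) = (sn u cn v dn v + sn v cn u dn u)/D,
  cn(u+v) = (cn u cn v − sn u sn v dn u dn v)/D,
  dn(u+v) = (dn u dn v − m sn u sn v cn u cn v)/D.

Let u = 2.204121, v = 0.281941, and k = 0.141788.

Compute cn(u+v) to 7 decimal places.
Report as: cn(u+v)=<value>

cn(u+v)=-0.7834647

sn u = 0.8140103623578941, cn u = -0.580850350756518, dn u = 0.9933171391373456
sn v = 0.2781495494083737, cn v = 0.9605377807061618, dn v = 0.9992220088611885
m = k² = 0.020103836944
D = 1 − m·sn²u·sn²v = 0.9989693871771469
cn(u+v) = (cn u·cn v − sn u·sn v·dn u·dn v)/D = -0.7826572386694581/0.9989693871771469 = -0.7834646874225684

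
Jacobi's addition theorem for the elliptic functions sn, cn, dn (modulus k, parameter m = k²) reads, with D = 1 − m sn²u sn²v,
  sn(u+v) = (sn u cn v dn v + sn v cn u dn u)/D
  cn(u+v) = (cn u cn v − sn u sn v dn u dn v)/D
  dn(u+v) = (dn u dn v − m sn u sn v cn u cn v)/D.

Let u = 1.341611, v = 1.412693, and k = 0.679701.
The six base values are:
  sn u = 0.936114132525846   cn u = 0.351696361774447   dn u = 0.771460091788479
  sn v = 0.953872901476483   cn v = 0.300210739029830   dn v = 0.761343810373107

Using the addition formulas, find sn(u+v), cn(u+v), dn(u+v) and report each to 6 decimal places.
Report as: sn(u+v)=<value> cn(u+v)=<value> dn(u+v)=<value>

sn(u+v)=0.748476 cn(u+v)=-0.663162 dn(u+v)=0.860920

m = k² = 0.461993449401
D = 1 − m·sn²u·sn²v = 0.6316383211446331
sn(u+v) = (sn u·cn v·dn v + sn v·cn u·dn u)/D = 0.4727661215328584/0.6316383211446331 = 0.7484759960037384
cn(u+v) = (cn u·cn v − sn u·sn v·dn u·dn v)/D = -0.4188784585881556/0.6316383211446331 = -0.6631618832579356
dn(u+v) = (dn u·dn v − m·sn u·sn v·cn u·cn v)/D = 0.5437902413883856/0.6316383211446331 = 0.8609202817253832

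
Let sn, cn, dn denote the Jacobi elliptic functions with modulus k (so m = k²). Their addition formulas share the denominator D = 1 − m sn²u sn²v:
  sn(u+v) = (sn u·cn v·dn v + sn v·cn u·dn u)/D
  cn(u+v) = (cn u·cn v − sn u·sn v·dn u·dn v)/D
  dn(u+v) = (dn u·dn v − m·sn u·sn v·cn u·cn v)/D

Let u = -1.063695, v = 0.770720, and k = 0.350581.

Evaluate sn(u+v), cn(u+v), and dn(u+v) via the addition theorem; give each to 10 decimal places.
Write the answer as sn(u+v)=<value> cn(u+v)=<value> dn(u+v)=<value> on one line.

sn(u+v)=-0.2883171486 cn(u+v)=0.9575349716 dn(u+v)=0.9948784518

sn u = -0.8644626730617176, cn u = 0.502697013003847, dn u = 0.9529701452400035
sn v = 0.6906672792012424, cn v = 0.7231726691743494, dn v = 0.9702426120944379
m = k² = 0.122907037561
D = 1 − m·sn²u·sn²v = 0.9561865951186401
sn(u+v) = (sn u·cn v·dn v + sn v·cn u·dn u)/D = -0.275684992679643/0.9561865951186401 = -0.2883171486475786
cn(u+v) = (cn u·cn v − sn u·sn v·dn u·dn v)/D = 0.9155821041806155/0.9561865951186401 = 0.9575349715784432
dn(u+v) = (dn u·dn v − m·sn u·sn v·cn u·cn v)/D = 0.9512894394282175/0.9561865951186401 = 0.9948784518467182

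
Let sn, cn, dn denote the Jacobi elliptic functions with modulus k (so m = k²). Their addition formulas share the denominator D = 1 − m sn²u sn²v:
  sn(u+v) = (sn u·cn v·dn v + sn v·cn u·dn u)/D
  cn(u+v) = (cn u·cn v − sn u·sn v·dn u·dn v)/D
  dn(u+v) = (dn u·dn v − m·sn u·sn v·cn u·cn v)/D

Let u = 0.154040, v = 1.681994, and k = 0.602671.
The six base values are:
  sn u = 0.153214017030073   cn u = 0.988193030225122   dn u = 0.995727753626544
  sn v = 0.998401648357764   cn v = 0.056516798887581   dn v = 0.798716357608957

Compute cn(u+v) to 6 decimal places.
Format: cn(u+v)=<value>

m = k² = 0.363212334241
D = 1 − m·sn²u·sn²v = 0.991500993421454
cn(u+v) = (cn u·cn v − sn u·sn v·dn u·dn v)/D = -0.06580745876528838/0.991500993421454 = -0.06637155101398454

cn(u+v)=-0.066372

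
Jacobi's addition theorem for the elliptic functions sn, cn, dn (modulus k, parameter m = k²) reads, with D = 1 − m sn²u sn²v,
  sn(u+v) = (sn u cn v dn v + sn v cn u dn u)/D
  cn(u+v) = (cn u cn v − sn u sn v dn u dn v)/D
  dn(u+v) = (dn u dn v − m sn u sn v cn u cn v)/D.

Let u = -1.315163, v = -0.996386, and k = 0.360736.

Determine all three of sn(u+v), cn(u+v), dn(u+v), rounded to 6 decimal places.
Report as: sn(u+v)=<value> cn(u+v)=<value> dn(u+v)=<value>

sn u = -0.9580952621817834, cn u = 0.2864497662502445, dn u = 0.9383747620512291
sn v = -0.8298512228990675, cn v = 0.5579847200891097, dn v = 0.954141111353945
m = k² = 0.130130461696
D = 1 − m·sn²u·sn²v = 0.9177384605982371
sn(u+v) = (sn u·cn v·dn v + sn v·cn u·dn u)/D = -0.7331479504648459/0.9177384605982371 = -0.7988637089339549
cn(u+v) = (cn u·cn v − sn u·sn v·dn u·dn v)/D = -0.5520307643514244/0.9177384605982371 = -0.6015120734850511
dn(u+v) = (dn u·dn v − m·sn u·sn v·cn u·cn v)/D = 0.8788048639387701/0.9177384605982371 = 0.9575765881773248

sn(u+v)=-0.798864 cn(u+v)=-0.601512 dn(u+v)=0.957577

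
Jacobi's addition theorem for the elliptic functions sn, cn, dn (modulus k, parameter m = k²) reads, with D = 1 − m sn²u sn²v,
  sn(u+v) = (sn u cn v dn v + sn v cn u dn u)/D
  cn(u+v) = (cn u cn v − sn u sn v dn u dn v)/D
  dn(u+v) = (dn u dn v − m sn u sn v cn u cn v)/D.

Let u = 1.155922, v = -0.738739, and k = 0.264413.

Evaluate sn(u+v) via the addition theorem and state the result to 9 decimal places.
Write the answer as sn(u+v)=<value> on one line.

sn(u+v)=0.404439918

sn u = 0.9095372681338903, cn u = 0.4156223741276927, dn u = 0.9706507544909337
sn v = -0.6702404610433726, cn v = 0.7421440051501914, dn v = 0.9841712089106798
m = k² = 0.069914234569
D = 1 − m·sn²u·sn²v = 0.9740182805699379
sn(u+v) = (sn u·cn v·dn v + sn v·cn u·dn u)/D = 0.3939318738439265/0.9740182805699379 = 0.4044399183282483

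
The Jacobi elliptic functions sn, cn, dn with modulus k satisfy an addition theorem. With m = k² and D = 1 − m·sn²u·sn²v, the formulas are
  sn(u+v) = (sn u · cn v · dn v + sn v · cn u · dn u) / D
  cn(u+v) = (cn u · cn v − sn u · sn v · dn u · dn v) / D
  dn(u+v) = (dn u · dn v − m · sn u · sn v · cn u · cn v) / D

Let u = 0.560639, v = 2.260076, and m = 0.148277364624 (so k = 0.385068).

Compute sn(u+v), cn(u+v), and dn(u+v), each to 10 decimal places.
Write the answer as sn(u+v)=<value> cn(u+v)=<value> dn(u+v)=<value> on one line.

sn u = 0.5282659156556852, cn u = 0.8490789847572842, dn u = 0.9790919238681815
sn v = 0.8350229189042713, cn v = -0.5502151623724947, dn v = 0.946895791056098
m = k² = 0.148277364624
D = 1 − m·sn²u·sn²v = 0.9711479397211879
sn(u+v) = (sn u·cn v·dn v + sn v·cn u·dn u)/D = 0.4189519260180433/0.9711479397211879 = 0.4313986663435876
cn(u+v) = (cn u·cn v − sn u·sn v·dn u·dn v)/D = -0.8761321843822883/0.9711479397211879 = -0.9021613994607473
dn(u+v) = (dn u·dn v − m·sn u·sn v·cn u·cn v)/D = 0.9576547246125388/0.9711479397211879 = 0.9861059118217118

sn(u+v)=0.4313986663 cn(u+v)=-0.9021613995 dn(u+v)=0.9861059118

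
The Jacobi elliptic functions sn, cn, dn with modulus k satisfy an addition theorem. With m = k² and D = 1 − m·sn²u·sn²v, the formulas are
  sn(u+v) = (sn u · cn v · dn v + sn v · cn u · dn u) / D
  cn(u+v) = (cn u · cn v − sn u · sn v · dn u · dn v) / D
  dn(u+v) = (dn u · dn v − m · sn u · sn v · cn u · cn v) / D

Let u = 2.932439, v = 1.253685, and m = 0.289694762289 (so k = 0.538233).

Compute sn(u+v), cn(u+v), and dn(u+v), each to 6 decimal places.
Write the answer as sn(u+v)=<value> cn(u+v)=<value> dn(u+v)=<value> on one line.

sn(u+v)=-0.682224 cn(u+v)=-0.731143 dn(u+v)=0.930144

sn u = 0.4601758050611565, cn u = -0.8878278146331734, dn u = 0.968841433839904
sn v = 0.9262216274228336, cn v = 0.3769794382909997, dn v = 0.8668764464511786
m = k² = 0.289694762289
D = 1 − m·sn²u·sn²v = 0.9473718577394218
sn(u+v) = (sn u·cn v·dn v + sn v·cn u·dn u)/D = -0.6463198791130529/0.9473718577394218 = -0.6822240642183248
cn(u+v) = (cn u·cn v − sn u·sn v·dn u·dn v)/D = -0.692664457511667/0.9473718577394218 = -0.7311431639572588
dn(u+v) = (dn u·dn v − m·sn u·sn v·cn u·cn v)/D = 0.8811920458212493/0.9473718577394218 = 0.9301437852755222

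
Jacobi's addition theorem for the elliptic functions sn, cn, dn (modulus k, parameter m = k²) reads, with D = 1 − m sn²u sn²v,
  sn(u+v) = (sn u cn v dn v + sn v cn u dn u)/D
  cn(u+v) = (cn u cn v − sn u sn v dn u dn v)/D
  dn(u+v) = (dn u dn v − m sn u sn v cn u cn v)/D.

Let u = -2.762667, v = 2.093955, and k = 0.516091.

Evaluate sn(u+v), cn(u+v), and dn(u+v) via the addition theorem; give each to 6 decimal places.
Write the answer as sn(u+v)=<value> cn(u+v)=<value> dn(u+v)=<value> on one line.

sn(u+v)=-0.610445 cn(u+v)=0.792059 dn(u+v)=0.949077

sn u = -0.5783460501509553, cn u = -0.8157915458466021, dn u = 0.9544161421099458
sn v = 0.9413020609523269, cn v = -0.3375654455759682, dn v = 0.8740713744757793
m = k² = 0.266349920281
D = 1 − m·sn²u·sn²v = 0.9210619964969689
sn(u+v) = (sn u·cn v·dn v + sn v·cn u·dn u)/D = -0.5622574918055792/0.9210619964969689 = -0.6104447843293787
cn(u+v) = (cn u·cn v − sn u·sn v·dn u·dn v)/D = 0.7295352728274908/0.9210619964969689 = 0.792058814284052
dn(u+v) = (dn u·dn v − m·sn u·sn v·cn u·cn v)/D = 0.8741584938133397/0.9210619964969689 = 0.9490767148552268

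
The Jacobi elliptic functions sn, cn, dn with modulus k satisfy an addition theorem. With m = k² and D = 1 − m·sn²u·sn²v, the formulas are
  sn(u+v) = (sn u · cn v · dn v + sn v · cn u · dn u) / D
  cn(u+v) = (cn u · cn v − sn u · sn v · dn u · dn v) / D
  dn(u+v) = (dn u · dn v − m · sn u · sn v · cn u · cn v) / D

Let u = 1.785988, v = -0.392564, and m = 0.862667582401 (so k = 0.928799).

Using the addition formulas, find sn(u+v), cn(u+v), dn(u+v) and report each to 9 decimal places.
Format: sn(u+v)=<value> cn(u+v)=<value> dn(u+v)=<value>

sn(u+v)=0.903027353 cn(u+v)=0.429583053 dn(u+v)=0.544546116

sn u = 0.968188975922476, cn u = 0.2502201169014738, dn u = 0.4374289967002393
sn v = -0.3747980598273838, cn v = 0.9271064741169856, dn v = 0.9374529276053249
m = k² = 0.862667582401
D = 1 − m·sn²u·sn²v = 0.8864052099841168
sn(u+v) = (sn u·cn v·dn v + sn v·cn u·dn u)/D = 0.8004481507159713/0.8864052099841168 = 0.9030273532917459
cn(u+v) = (cn u·cn v − sn u·sn v·dn u·dn v)/D = 0.3807846560752782/0.8864052099841168 = 0.429583052746386
dn(u+v) = (dn u·dn v − m·sn u·sn v·cn u·cn v)/D = 0.4826885146152527/0.8864052099841168 = 0.544546116356764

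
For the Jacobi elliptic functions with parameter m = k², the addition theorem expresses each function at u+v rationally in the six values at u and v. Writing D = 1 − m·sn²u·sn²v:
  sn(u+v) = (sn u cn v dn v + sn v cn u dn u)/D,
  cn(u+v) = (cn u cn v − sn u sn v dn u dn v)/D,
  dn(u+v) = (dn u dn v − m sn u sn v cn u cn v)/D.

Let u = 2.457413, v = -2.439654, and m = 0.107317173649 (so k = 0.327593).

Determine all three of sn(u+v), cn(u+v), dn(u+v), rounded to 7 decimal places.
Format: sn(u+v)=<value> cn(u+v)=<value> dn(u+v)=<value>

sn u = 0.693709391241876, cn u = -0.7202550107446846, dn u = 0.9738354402444703
sn v = -0.706055378454323, cn v = -0.7081566228990044, dn v = 0.9728827603089596
m = k² = 0.107317173649
D = 1 − m·sn²u·sn²v = 0.9742544659206439
sn(u+v) = (sn u·cn v·dn v + sn v·cn u·dn u)/D = 0.01730077805171943/0.9742544659206439 = 0.01775796638034466
cn(u+v) = (cn u·cn v − sn u·sn v·dn u·dn v)/D = 0.9741008404909239/0.9742544659206439 = 0.9998423148827192
dn(u+v) = (dn u·dn v − m·sn u·sn v·cn u·cn v)/D = 0.9742379804340986/0.9742544659206439 = 0.9999830788699237

sn(u+v)=0.0177580 cn(u+v)=0.9998423 dn(u+v)=0.9999831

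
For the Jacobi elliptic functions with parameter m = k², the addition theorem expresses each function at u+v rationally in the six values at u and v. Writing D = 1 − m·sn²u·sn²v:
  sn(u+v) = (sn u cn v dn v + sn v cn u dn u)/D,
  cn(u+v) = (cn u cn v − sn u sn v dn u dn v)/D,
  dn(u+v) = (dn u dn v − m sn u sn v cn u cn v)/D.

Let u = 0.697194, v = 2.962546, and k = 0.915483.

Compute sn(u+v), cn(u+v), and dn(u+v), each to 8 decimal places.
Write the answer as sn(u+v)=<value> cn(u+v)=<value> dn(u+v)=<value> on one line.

sn(u+v)=0.79590579 cn(u+v)=-0.60542049 dn(u+v)=0.68489878

sn u = 0.6089976294228477, cn u = 0.7931720414622239, dn u = 0.8301588222539053
sn v = 0.9669993770076277, cn v = -0.2547787370776062, dn v = 0.4650746045772871
m = k² = 0.838109123289
D = 1 − m·sn²u·sn²v = 0.7093407416882392
sn(u+v) = (sn u·cn v·dn v + sn v·cn u·dn u)/D = 0.5645684068014027/0.7093407416882392 = 0.7959057948056435
cn(u+v) = (cn u·cn v − sn u·sn v·dn u·dn v)/D = -0.4294494171151559/0.7093407416882392 = -0.6054204867650225
dn(u+v) = (dn u·dn v − m·sn u·sn v·cn u·cn v)/D = 0.4858266078581866/0.7093407416882392 = 0.6848987789731542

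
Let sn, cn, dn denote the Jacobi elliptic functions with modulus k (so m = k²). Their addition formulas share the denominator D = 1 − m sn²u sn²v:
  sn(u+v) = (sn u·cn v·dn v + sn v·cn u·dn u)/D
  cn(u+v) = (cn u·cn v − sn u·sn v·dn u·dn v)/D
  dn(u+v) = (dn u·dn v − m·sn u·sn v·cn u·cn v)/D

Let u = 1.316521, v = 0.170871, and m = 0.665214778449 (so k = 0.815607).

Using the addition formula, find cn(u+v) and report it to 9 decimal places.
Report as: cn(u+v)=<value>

sn u = 0.9074230323384418, cn u = 0.4202183246619634, dn u = 0.6724961975522833
sn v = 0.1694993301515018, cn v = 0.9855303024657295, dn v = 0.9903980836851589
m = k² = 0.665214778449
D = 1 − m·sn²u·sn²v = 0.9842631625739069
cn(u+v) = (cn u·cn v − sn u·sn v·dn u·dn v)/D = 0.3116960434835714/0.9842631625739069 = 0.3166795785270147

cn(u+v)=0.316679579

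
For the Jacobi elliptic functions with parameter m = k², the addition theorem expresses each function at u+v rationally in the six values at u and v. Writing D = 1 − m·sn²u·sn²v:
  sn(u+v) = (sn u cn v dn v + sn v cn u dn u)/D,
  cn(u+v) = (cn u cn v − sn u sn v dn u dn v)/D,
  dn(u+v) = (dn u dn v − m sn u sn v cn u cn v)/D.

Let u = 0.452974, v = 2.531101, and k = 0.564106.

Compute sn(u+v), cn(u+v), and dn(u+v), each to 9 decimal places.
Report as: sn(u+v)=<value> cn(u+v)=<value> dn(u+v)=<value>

sn u = 0.4333943634592393, cn u = 0.9012043751124163, dn u = 0.9696542441438916
sn v = 0.7731529744379816, cn v = -0.6342195819412246, dn v = 0.8998787130535507
m = k² = 0.318215579236
D = 1 − m·sn²u·sn²v = 0.9642711681141432
sn(u+v) = (sn u·cn v·dn v + sn v·cn u·dn u)/D = 0.4282777309854343/0.9642711681141432 = 0.4441465690849506
cn(u+v) = (cn u·cn v − sn u·sn v·dn u·dn v)/D = -0.8639427474075942/0.9642711681141432 = -0.8959541423365747
dn(u+v) = (dn u·dn v − m·sn u·sn v·cn u·cn v)/D = 0.9335155095640603/0.9642711681141432 = 0.9681047618480259

sn(u+v)=0.444146569 cn(u+v)=-0.895954142 dn(u+v)=0.968104762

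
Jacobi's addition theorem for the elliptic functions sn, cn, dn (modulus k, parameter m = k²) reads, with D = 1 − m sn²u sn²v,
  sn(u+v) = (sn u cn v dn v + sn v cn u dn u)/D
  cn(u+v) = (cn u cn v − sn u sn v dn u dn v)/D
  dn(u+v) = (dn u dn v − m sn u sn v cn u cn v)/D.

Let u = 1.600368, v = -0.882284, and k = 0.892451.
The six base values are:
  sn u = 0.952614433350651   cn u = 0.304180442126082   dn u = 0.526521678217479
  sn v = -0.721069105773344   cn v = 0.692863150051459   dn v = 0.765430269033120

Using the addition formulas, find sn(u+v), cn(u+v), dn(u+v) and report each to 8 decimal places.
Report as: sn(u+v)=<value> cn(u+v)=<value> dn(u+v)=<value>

m = k² = 0.796468787401
D = 1 − m·sn²u·sn²v = 0.6241999332295135
sn(u+v) = (sn u·cn v·dn v + sn v·cn u·dn u)/D = 0.3897233452940077/0.6241999332295135 = 0.6243565956145488
cn(u+v) = (cn u·cn v − sn u·sn v·dn u·dn v)/D = 0.4875871929989309/0.6241999332295135 = 0.7811394507465429
dn(u+v) = (dn u·dn v − m·sn u·sn v·cn u·cn v)/D = 0.5183188822084831/0.6241999332295135 = 0.8303731779123746

sn(u+v)=0.62435660 cn(u+v)=0.78113945 dn(u+v)=0.83037318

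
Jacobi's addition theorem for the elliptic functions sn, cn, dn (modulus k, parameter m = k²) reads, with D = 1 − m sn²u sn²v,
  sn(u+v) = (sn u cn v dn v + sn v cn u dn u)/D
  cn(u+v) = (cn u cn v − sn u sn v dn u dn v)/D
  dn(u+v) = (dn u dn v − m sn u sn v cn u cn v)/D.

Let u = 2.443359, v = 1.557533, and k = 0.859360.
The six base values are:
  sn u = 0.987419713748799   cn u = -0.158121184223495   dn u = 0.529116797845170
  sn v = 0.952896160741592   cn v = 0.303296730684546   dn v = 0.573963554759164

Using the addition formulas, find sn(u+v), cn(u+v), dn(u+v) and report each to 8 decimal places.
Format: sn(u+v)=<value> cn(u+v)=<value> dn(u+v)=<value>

sn(u+v)=0.26622664 cn(u+v)=-0.96391046 dn(u+v)=0.97347709

m = k² = 0.7384996096
D = 1 − m·sn²u·sn²v = 0.3461998564066059
sn(u+v) = (sn u·cn v·dn v + sn v·cn u·dn u)/D = 0.0921676254958099/0.3461998564066059 = 0.266226642761979
cn(u+v) = (cn u·cn v − sn u·sn v·dn u·dn v)/D = -0.3337056628024443/0.3461998564066059 = -0.963910459889136
dn(u+v) = (dn u·dn v − m·sn u·sn v·cn u·cn v)/D = 0.3370176279052477/0.3461998564066059 = 0.973477087493145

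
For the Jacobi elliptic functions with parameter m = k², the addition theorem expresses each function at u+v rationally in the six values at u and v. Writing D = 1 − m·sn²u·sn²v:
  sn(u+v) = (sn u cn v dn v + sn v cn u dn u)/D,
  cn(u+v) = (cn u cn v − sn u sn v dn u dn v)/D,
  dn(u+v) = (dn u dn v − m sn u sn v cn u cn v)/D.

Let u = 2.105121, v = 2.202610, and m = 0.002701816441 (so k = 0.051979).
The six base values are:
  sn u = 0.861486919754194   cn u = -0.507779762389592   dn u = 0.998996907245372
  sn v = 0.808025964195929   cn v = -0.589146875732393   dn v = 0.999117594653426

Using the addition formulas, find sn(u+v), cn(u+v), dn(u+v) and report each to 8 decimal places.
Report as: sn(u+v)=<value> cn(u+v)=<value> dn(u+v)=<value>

sn(u+v)=-0.91818421 cn(u+v)=-0.39615369 dn(u+v)=0.99886045

m = k² = 0.002701816441
D = 1 − m·sn²u·sn²v = 0.9986908064772788
sn(u+v) = (sn u·cn v·dn v + sn v·cn u·dn u)/D = -0.9169821331113984/0.9986908064772788 = -0.9181842139369495
cn(u+v) = (cn u·cn v − sn u·sn v·dn u·dn v)/D = -0.3956350521588136/0.9986908064772788 = -0.3961536940090122
dn(u+v) = (dn u·dn v − m·sn u·sn v·cn u·cn v)/D = 0.9975527493565936/0.9986908064772788 = 0.998860450989131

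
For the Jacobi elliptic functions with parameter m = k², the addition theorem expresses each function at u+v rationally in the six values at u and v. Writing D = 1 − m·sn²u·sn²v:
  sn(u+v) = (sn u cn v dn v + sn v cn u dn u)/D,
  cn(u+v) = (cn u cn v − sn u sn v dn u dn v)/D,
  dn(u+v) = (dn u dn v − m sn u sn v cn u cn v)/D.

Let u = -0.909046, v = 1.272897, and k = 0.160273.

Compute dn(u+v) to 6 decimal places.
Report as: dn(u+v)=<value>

dn(u+v)=0.998374

sn u = -0.7872413940387645, cn u = 0.6166449444468856, dn u = 0.9920081843499577
sn v = 0.9540649537527701, cn v = 0.2995998398209261, dn v = 0.9882399866625774
m = k² = 0.025687434529
D = 1 − m·sn²u·sn²v = 0.9855091966900135
dn(u+v) = (dn u·dn v − m·sn u·sn v·cn u·cn v)/D = 0.9839065295442473/0.9855091966900135 = 0.9983737674380422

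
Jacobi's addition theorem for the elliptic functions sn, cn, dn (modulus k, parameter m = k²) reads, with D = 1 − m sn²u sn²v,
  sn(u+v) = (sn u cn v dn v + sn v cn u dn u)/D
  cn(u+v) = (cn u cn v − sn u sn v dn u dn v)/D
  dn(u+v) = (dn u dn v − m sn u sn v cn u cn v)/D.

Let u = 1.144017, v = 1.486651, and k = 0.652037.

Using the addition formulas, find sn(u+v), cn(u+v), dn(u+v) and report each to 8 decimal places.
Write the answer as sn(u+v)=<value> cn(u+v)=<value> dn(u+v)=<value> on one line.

sn u = 0.8736733022807547, cn u = 0.486513063423626, dn u = 0.821875383293734
sn v = 0.9723653556206688, cn v = 0.233464376701651, dn v = 0.7733181334558972
m = k² = 0.425152249369
D = 1 − m·sn²u·sn²v = 0.6931673544713532
sn(u+v) = (sn u·cn v·dn v + sn v·cn u·dn u)/D = 0.5465382435108431/0.6931673544713532 = 0.7884650654496889
cn(u+v) = (cn u·cn v − sn u·sn v·dn u·dn v)/D = -0.4263530575531233/0.6931673544713532 = -0.6150795400315457
dn(u+v) = (dn u·dn v − m·sn u·sn v·cn u·cn v)/D = 0.5945471233325183/0.6931673544713532 = 0.8577252224839007

sn(u+v)=0.78846507 cn(u+v)=-0.61507954 dn(u+v)=0.85772522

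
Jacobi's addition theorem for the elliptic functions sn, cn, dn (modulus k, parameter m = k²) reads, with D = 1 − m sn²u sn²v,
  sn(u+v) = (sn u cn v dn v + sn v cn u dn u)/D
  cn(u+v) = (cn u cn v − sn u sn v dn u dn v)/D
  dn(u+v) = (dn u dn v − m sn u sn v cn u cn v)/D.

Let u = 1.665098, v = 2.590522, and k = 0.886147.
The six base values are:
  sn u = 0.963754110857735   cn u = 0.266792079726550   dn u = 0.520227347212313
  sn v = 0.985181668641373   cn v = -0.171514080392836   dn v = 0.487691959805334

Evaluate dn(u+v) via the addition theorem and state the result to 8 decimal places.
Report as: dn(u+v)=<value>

dn(u+v)=0.98539893

m = k² = 0.785256505609
D = 1 − m·sn²u·sn²v = 0.2920922372627439
dn(u+v) = (dn u·dn v − m·sn u·sn v·cn u·cn v)/D = 0.2878273791024196/0.2920922372627439 = 0.9853989335687551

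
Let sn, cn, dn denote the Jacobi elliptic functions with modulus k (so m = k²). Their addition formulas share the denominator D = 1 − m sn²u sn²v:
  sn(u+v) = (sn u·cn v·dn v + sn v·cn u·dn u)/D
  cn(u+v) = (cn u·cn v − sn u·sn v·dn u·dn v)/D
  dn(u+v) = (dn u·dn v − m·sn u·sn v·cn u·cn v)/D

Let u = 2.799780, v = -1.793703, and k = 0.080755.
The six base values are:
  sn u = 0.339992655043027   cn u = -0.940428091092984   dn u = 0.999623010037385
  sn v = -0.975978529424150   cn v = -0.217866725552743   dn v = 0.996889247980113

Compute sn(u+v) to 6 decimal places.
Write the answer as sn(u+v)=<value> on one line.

sn(u+v)=0.844255

m = k² = 0.006521370025
D = 1 − m·sn²u·sn²v = 0.9992819437936295
sn(u+v) = (sn u·cn v·dn v + sn v·cn u·dn u)/D = 0.8436489463391502/0.9992819437936295 = 0.8442551690030132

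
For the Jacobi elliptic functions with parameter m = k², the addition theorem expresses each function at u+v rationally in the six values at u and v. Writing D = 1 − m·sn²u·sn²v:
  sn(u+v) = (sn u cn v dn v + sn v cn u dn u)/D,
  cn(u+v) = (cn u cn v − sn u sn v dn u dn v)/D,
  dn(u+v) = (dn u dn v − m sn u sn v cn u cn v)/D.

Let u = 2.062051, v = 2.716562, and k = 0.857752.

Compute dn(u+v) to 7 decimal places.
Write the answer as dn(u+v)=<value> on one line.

sn u = 0.9993581345355897, cn u = 0.03582344117398725, dn u = 0.5149812556179063
sn v = 0.9513588760741911, cn v = -0.3080848729081841, dn v = 0.5780095794285797
m = k² = 0.735738493504
D = 1 − m·sn²u·sn²v = 0.3349496423134586
dn(u+v) = (dn u·dn v − m·sn u·sn v·cn u·cn v)/D = 0.3053842657323045/0.3349496423134586 = 0.9117318759412627

dn(u+v)=0.9117319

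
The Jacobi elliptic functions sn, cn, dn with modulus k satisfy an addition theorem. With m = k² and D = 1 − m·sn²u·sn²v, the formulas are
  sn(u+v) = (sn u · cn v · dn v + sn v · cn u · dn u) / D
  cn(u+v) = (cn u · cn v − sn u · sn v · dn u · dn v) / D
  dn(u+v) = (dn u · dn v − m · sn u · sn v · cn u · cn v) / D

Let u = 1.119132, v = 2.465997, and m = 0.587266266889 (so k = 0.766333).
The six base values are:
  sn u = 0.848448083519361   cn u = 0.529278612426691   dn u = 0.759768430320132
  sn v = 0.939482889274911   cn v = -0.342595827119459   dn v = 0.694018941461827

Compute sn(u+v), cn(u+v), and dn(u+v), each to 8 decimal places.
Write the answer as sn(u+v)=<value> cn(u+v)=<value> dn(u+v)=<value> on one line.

m = k² = 0.587266266889
D = 1 − m·sn²u·sn²v = 0.6268672655536846
sn(u+v) = (sn u·cn v·dn v + sn v·cn u·dn u)/D = 0.176059686193043/0.6268672655536846 = 0.2808564043259416
cn(u+v) = (cn u·cn v − sn u·sn v·dn u·dn v)/D = -0.6016357332475864/0.6268672655536846 = -0.9597498008070141
dn(u+v) = (dn u·dn v − m·sn u·sn v·cn u·cn v)/D = 0.6121756843042707/0.6268672655536846 = 0.9765634895029373

sn(u+v)=0.28085640 cn(u+v)=-0.95974980 dn(u+v)=0.97656349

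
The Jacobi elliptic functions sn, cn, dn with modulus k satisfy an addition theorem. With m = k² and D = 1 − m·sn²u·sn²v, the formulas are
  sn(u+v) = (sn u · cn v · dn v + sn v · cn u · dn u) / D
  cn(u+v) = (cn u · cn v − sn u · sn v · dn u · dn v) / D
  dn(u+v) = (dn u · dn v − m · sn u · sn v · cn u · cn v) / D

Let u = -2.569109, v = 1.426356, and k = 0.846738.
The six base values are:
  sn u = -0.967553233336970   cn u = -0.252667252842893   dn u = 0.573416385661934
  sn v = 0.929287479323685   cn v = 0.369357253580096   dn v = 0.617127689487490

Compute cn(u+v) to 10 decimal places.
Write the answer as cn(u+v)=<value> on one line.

cn(u+v)=0.5348893619

m = k² = 0.716965240644
D = 1 − m·sn²u·sn²v = 0.4203737977189874
cn(u+v) = (cn u·cn v − sn u·sn v·dn u·dn v)/D = 0.2248534724410227/0.4203737977189874 = 0.5348893619467058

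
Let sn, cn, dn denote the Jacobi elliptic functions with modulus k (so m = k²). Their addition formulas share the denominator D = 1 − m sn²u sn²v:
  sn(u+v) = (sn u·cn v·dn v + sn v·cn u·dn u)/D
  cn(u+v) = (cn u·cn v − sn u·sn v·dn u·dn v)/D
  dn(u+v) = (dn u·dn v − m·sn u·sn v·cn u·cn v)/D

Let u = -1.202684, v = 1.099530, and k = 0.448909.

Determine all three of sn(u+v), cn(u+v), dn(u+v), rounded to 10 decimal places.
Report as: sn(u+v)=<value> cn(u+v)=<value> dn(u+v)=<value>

sn(u+v)=-0.1029345700 cn(u+v)=0.9946881292 dn(u+v)=0.9989318281

sn u = -0.9164081569795046, cn u = 0.4002450372227339, dn u = 0.9114621835521238
sn v = 0.8745835175701197, cn v = 0.4848749022115665, dn v = 0.91970573261234
m = k² = 0.201519290281
D = 1 − m·sn²u·sn²v = 0.8705514786168168
sn(u+v) = (sn u·cn v·dn v + sn v·cn u·dn u)/D = -0.08960984209153578/0.8705514786168168 = -0.1029345699738666
cn(u+v) = (cn u·cn v − sn u·sn v·dn u·dn v)/D = 0.865927221608292/0.8705514786168168 = 0.9946881291662705
dn(u+v) = (dn u·dn v − m·sn u·sn v·cn u·cn v)/D = 0.8696215799856889/0.8705514786168168 = 0.9989318280952146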